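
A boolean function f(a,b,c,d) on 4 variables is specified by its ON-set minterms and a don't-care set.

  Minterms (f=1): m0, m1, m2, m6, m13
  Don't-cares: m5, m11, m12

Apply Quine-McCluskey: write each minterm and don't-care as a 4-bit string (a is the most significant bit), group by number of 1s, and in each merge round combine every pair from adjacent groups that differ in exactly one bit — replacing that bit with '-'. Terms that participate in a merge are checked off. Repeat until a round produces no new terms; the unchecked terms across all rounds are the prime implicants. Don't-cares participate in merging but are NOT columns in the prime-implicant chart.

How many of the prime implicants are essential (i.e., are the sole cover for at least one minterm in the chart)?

Round 0: 0000✓ 0001✓ 0010✓ 0101✓ 0110✓ 1011 1100✓ 1101✓
Round 1: -101 0-01 0-10 00-0 000- 110-
PIs = {-101, 0-01, 0-10, 00-0, 000-, 1011, 110-}
Coverage chart:
  m0: 00-0,000-
  m1: 0-01,000-
  m2: 0-10,00-0
  m6: 0-10 ←essential
  m13: -101,110-
Essential: 0-10

1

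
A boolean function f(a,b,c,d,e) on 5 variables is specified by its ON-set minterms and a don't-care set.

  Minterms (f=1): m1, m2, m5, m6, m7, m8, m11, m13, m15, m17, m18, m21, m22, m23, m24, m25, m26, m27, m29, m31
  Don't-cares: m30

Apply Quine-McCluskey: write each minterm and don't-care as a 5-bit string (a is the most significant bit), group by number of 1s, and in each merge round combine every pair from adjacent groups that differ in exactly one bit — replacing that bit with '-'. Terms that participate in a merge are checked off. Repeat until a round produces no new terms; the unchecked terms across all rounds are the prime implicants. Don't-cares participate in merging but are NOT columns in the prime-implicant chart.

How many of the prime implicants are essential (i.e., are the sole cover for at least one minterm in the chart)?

size-2^0 implicants → 00001(✓)  00010(✓)  00101(✓)  00110(✓)  00111(✓)  01000(✓)  01011(✓)  01101(✓)  01111(✓)  10001(✓)  10010(✓)  10101(✓)  10110(✓)  10111(✓)  11000(✓)  11001(✓)  11010(✓)  11011(✓)  11101(✓)  11110(✓)  11111(✓)
size-2^1 implicants → -0001(✓)  -0010(✓)  -0101(✓)  -0110(✓)  -0111(✓)  -1000  -1011(✓)  -1101(✓)  -1111(✓)  0-101(✓)  0-111(✓)  00-01(✓)  00-10(✓)  001-1(✓)  0011-(✓)  01-11(✓)  011-1(✓)  1-001(✓)  1-010(✓)  1-101(✓)  1-110(✓)  1-111(✓)  10-01(✓)  10-10(✓)  101-1(✓)  1011-(✓)  11-01(✓)  11-10(✓)  11-11(✓)  110-0(✓)  110-1(✓)  1100-(✓)  1101-(✓)  111-1(✓)  1111-(✓)
size-2^2 implicants → --101(✓)  --111(✓)  -0-01  -0-10  -01-1(✓)  -011-  -1-11  -11-1(✓)  0-1-1(✓)  1--01  1--10  1-1-1(✓)  1-11-  11--1  11-1-  110--
size-2^3 implicants → --1-1
Unchecked terms (primes): --1-1, -0-01, -0-10, -011-, -1-11, -1000, 1--01, 1--10, 1-11-, 11--1, 11-1-, 110--
Minterm coverage:
  m1 ⊆ -0-01 [E]
  m2 ⊆ -0-10 [E]
  m5 ⊆ --1-1,-0-01
  m6 ⊆ -0-10,-011-
  m7 ⊆ --1-1,-011-
  m8 ⊆ -1000 [E]
  m11 ⊆ -1-11 [E]
  m13 ⊆ --1-1 [E]
  m15 ⊆ --1-1,-1-11
  m17 ⊆ -0-01,1--01
  m18 ⊆ -0-10,1--10
  m21 ⊆ --1-1,-0-01,1--01
  m22 ⊆ -0-10,-011-,1--10,1-11-
  m23 ⊆ --1-1,-011-,1-11-
  m24 ⊆ -1000,110--
  m25 ⊆ 1--01,11--1,110--
  m26 ⊆ 1--10,11-1-,110--
  m27 ⊆ -1-11,11--1,11-1-,110--
  m29 ⊆ --1-1,1--01,11--1
  m31 ⊆ --1-1,-1-11,1-11-,11--1,11-1-
E = {--1-1, -0-01, -0-10, -1-11, -1000}

5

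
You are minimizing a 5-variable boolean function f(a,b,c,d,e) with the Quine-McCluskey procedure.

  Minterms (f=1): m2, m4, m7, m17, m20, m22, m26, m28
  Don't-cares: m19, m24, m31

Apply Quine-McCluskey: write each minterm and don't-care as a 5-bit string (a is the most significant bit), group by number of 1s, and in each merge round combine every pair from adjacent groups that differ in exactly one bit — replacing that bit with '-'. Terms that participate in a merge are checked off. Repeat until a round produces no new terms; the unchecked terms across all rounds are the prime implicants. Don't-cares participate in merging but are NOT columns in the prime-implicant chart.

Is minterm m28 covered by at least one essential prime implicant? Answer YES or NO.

[col 0] 00010, 00100*, 00111, 10001*, 10011*, 10100*, 10110*, 11000*, 11010*, 11100*, 11111
[col 1] -0100, 1-100, 100-1, 101-0, 11-00, 110-0
Prime implicants: -0100, 00010, 00111, 1-100, 100-1, 101-0, 11-00, 110-0, 11111
PI chart (minterm → PIs covering it):
  2 | 00010  (sole → essential)
  4 | -0100  (sole → essential)
  7 | 00111  (sole → essential)
  17 | 100-1  (sole → essential)
  20 | -0100,1-100,101-0
  22 | 101-0  (sole → essential)
  26 | 110-0  (sole → essential)
  28 | 1-100,11-00
Essential prime implicants: -0100, 00010, 00111, 100-1, 101-0, 110-0

NO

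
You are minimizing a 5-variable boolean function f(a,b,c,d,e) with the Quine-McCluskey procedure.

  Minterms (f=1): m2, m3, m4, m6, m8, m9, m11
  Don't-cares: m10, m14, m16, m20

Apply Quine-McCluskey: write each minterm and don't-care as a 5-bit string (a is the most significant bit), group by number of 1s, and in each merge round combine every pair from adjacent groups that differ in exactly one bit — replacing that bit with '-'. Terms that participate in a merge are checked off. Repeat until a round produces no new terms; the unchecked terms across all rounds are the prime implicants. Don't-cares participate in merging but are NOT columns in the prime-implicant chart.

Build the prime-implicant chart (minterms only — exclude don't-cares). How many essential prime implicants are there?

size-2^0 implicants → 00010(✓)  00011(✓)  00100(✓)  00110(✓)  01000(✓)  01001(✓)  01010(✓)  01011(✓)  01110(✓)  10000(✓)  10100(✓)
size-2^1 implicants → -0100  0-010(✓)  0-011(✓)  0-110(✓)  00-10(✓)  0001-(✓)  001-0  01-10(✓)  010-0(✓)  010-1(✓)  0100-(✓)  0101-(✓)  10-00
size-2^2 implicants → 0--10  0-01-  010--
Unchecked terms (primes): -0100, 0--10, 0-01-, 001-0, 010--, 10-00
Minterm coverage:
  m2 ⊆ 0--10,0-01-
  m3 ⊆ 0-01- [E]
  m4 ⊆ -0100,001-0
  m6 ⊆ 0--10,001-0
  m8 ⊆ 010-- [E]
  m9 ⊆ 010-- [E]
  m11 ⊆ 0-01-,010--
E = {0-01-, 010--}

2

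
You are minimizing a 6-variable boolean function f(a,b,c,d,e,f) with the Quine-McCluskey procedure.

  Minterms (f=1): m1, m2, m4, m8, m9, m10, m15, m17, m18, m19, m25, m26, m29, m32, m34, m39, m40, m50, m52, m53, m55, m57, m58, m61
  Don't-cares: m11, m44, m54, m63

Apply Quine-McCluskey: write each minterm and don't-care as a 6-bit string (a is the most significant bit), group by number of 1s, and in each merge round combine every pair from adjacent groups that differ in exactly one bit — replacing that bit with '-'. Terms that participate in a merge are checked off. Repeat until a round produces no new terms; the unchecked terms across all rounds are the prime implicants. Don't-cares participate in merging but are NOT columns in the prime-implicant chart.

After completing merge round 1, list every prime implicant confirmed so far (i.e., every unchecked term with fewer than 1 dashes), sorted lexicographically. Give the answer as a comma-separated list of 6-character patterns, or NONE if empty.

Round 0: 000001✓ 000010✓ 000100 001000✓ 001001✓ 001010✓ 001011✓ 001111✓ 010001✓ 010010✓ 010011✓ 011001✓ 011010✓ 011101✓ 100000✓ 100010✓ 100111✓ 101000✓ 101100✓ 110010✓ 110100✓ 110101✓ 110110✓ 110111✓ 111001✓ 111010✓ 111101✓ 111111✓
Round 1: -00010✓ -01000 -10010✓ -11001✓ -11010✓ -11101✓ 0-0001✓ 0-0010✓ 0-1001✓ 0-1010✓ 00-001✓ 00-010✓ 001-11 0010-0✓ 0010-1✓ 00100-✓ 00101-✓ 01-001✓ 01-010✓ 0100-1 01001- 011-01✓ 1-0010✓ 1-0111 10-000 1000-0 101-00 11-010✓ 11-101✓ 11-111✓ 110-10 1101-0✓ 1101-1✓ 11010-✓ 11011-✓ 111-01✓ 1111-1✓
Round 2: --0010 -1-010 -11-01 0--001 0--010 0010-- 11-1-1 1101--
PIs = {--0010, -01000, -1-010, -11-01, 0--001, 0--010, 000100, 001-11, 0010--, 0100-1, 01001-, 1-0111, 10-000, 1000-0, 101-00, 11-1-1, 110-10, 1101--}

000100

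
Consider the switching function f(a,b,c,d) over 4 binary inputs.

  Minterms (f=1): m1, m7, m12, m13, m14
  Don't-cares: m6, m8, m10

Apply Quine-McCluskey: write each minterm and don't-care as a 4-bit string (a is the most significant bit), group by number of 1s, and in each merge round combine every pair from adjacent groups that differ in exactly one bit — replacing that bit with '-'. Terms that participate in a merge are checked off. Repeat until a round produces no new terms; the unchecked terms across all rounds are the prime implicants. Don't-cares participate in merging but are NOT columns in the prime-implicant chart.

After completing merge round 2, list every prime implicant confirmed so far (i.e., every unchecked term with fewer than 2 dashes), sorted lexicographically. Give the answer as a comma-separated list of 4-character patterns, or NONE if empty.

Round 0: 0001 0110✓ 0111✓ 1000✓ 1010✓ 1100✓ 1101✓ 1110✓
Round 1: -110 011- 1-00✓ 1-10✓ 10-0✓ 11-0✓ 110-
Round 2: 1--0
PIs = {-110, 0001, 011-, 1--0, 110-}

-110, 0001, 011-, 110-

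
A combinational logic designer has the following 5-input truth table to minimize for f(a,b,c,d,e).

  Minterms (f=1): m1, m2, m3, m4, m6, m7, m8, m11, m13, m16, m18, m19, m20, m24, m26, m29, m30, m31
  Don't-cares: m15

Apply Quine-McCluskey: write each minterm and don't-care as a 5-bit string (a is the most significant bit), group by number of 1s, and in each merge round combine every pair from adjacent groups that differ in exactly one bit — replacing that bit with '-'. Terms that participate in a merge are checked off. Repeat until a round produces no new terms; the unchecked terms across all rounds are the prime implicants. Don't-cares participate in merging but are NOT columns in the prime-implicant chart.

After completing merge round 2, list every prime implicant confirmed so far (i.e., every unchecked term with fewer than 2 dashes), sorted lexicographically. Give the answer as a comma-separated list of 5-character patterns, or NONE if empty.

-0100, -1000, 000-1, 001-0, 10-00, 11-10, 1111-

Round 0: 00001✓ 00010✓ 00011✓ 00100✓ 00110✓ 00111✓ 01000✓ 01011✓ 01101✓ 01111✓ 10000✓ 10010✓ 10011✓ 10100✓ 11000✓ 11010✓ 11101✓ 11110✓ 11111✓
Round 1: -0010✓ -0011✓ -0100 -1000 -1101✓ -1111✓ 0-011✓ 0-111✓ 00-10✓ 00-11✓ 000-1 0001-✓ 001-0 0011-✓ 01-11✓ 011-1✓ 1-000✓ 1-010✓ 10-00 100-0✓ 1001-✓ 11-10 110-0✓ 111-1✓ 1111-
Round 2: -001- -11-1 0--11 00-1- 1-0-0
PIs = {-001-, -0100, -1000, -11-1, 0--11, 00-1-, 000-1, 001-0, 1-0-0, 10-00, 11-10, 1111-}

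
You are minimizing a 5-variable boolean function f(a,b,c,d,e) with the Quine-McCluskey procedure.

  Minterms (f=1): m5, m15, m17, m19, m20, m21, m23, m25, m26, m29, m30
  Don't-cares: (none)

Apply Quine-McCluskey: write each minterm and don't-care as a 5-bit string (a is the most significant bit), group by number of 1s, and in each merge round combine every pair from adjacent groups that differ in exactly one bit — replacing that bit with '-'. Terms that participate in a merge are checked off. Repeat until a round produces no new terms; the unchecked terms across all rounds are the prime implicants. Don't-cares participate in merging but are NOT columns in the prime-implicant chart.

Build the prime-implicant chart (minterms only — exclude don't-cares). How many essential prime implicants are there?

[col 0] 00101*, 01111, 10001*, 10011*, 10100*, 10101*, 10111*, 11001*, 11010*, 11101*, 11110*
[col 1] -0101, 1-001*, 1-101*, 10-01*, 10-11*, 100-1*, 101-1*, 1010-, 11-01*, 11-10
[col 2] 1--01, 10--1
Prime implicants: -0101, 01111, 1--01, 10--1, 1010-, 11-10
PI chart (minterm → PIs covering it):
  5 | -0101  (sole → essential)
  15 | 01111  (sole → essential)
  17 | 1--01,10--1
  19 | 10--1  (sole → essential)
  20 | 1010-  (sole → essential)
  21 | -0101,1--01,10--1,1010-
  23 | 10--1  (sole → essential)
  25 | 1--01  (sole → essential)
  26 | 11-10  (sole → essential)
  29 | 1--01  (sole → essential)
  30 | 11-10  (sole → essential)
Essential prime implicants: -0101, 01111, 1--01, 10--1, 1010-, 11-10

6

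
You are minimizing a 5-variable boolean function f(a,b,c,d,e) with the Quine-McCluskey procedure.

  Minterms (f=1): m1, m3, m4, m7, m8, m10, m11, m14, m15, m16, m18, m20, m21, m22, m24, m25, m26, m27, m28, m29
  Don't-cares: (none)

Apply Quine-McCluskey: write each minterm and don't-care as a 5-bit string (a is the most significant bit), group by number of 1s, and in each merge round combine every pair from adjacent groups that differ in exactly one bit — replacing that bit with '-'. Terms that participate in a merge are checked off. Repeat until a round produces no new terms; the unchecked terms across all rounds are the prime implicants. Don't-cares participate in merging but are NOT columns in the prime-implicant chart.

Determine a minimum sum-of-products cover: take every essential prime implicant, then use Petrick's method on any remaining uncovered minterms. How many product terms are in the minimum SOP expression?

[col 0] 00001*, 00011*, 00100*, 00111*, 01000*, 01010*, 01011*, 01110*, 01111*, 10000*, 10010*, 10100*, 10101*, 10110*, 11000*, 11001*, 11010*, 11011*, 11100*, 11101*
[col 1] -0100, -1000*, -1010*, -1011*, 0-011*, 0-111*, 00-11*, 000-1, 01-10*, 01-11*, 010-0*, 0101-*, 0111-*, 1-000*, 1-010*, 1-100*, 1-101*, 10-00*, 10-10*, 100-0*, 101-0*, 1010-*, 11-00*, 11-01*, 110-0*, 110-1*, 1100-*, 1101-*, 1110-*
[col 2] -10-0, -101-, 0--11, 01-1-, 1--00, 1-0-0, 1-10-, 10--0, 11-0-, 110--
Prime implicants: -0100, -10-0, -101-, 0--11, 000-1, 01-1-, 1--00, 1-0-0, 1-10-, 10--0, 11-0-, 110--
PI chart (minterm → PIs covering it):
  1 | 000-1  (sole → essential)
  3 | 0--11,000-1
  4 | -0100  (sole → essential)
  7 | 0--11  (sole → essential)
  8 | -10-0  (sole → essential)
  10 | -10-0,-101-,01-1-
  11 | -101-,0--11,01-1-
  14 | 01-1-  (sole → essential)
  15 | 0--11,01-1-
  16 | 1--00,1-0-0,10--0
  18 | 1-0-0,10--0
  20 | -0100,1--00,1-10-,10--0
  21 | 1-10-  (sole → essential)
  22 | 10--0  (sole → essential)
  24 | -10-0,1--00,1-0-0,11-0-,110--
  25 | 11-0-,110--
  26 | -10-0,-101-,1-0-0,110--
  27 | -101-,110--
  28 | 1--00,1-10-,11-0-
  29 | 1-10-,11-0-
Essential prime implicants: -0100, -10-0, 0--11, 000-1, 01-1-, 1-10-, 10--0
Petrick residual → 110--
Minimum SOP uses 8 PIs: b'cd'e' + bc'e' + a'de + a'b'c'e + a'bd + acd' + ab'e' + abc'

8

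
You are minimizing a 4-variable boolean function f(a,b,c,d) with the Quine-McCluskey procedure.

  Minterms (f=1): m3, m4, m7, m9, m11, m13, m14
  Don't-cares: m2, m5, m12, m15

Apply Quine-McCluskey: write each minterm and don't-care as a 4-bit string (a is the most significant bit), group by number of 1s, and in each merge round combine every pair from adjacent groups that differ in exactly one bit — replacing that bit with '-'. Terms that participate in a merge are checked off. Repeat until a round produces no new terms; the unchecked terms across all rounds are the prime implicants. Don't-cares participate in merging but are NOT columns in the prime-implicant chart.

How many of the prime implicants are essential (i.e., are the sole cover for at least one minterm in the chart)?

3

size-2^0 implicants → 0010(✓)  0011(✓)  0100(✓)  0101(✓)  0111(✓)  1001(✓)  1011(✓)  1100(✓)  1101(✓)  1110(✓)  1111(✓)
size-2^1 implicants → -011(✓)  -100(✓)  -101(✓)  -111(✓)  0-11(✓)  001-  01-1(✓)  010-(✓)  1-01(✓)  1-11(✓)  10-1(✓)  11-0(✓)  11-1(✓)  110-(✓)  111-(✓)
size-2^2 implicants → --11  -1-1  -10-  1--1  11--
Unchecked terms (primes): --11, -1-1, -10-, 001-, 1--1, 11--
Minterm coverage:
  m3 ⊆ --11,001-
  m4 ⊆ -10- [E]
  m7 ⊆ --11,-1-1
  m9 ⊆ 1--1 [E]
  m11 ⊆ --11,1--1
  m13 ⊆ -1-1,-10-,1--1,11--
  m14 ⊆ 11-- [E]
E = {-10-, 1--1, 11--}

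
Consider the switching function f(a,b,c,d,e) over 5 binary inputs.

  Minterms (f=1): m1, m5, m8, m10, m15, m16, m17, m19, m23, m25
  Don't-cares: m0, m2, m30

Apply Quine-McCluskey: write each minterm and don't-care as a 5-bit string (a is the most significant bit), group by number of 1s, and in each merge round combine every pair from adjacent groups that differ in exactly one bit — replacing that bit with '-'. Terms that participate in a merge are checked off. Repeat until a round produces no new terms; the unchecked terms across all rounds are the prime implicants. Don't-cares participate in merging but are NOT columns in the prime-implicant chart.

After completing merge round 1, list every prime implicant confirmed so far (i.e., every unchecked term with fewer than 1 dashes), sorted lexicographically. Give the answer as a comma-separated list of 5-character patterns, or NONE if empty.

[col 0] 00000*, 00001*, 00010*, 00101*, 01000*, 01010*, 01111, 10000*, 10001*, 10011*, 10111*, 11001*, 11110
[col 1] -0000*, -0001*, 0-000*, 0-010*, 00-01, 000-0*, 0000-*, 010-0*, 1-001, 10-11, 100-1, 1000-*
[col 2] -000-, 0-0-0
Prime implicants: -000-, 0-0-0, 00-01, 01111, 1-001, 10-11, 100-1, 11110

01111, 11110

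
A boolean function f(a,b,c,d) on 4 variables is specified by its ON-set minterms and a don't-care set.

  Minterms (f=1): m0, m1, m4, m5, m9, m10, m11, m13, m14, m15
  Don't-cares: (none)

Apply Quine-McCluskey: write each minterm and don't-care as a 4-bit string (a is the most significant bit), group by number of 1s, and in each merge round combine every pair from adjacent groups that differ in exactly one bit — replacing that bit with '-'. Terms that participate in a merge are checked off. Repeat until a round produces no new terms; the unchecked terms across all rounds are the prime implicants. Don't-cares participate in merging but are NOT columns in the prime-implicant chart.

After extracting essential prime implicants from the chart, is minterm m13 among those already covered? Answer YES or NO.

NO

size-2^0 implicants → 0000(✓)  0001(✓)  0100(✓)  0101(✓)  1001(✓)  1010(✓)  1011(✓)  1101(✓)  1110(✓)  1111(✓)
size-2^1 implicants → -001(✓)  -101(✓)  0-00(✓)  0-01(✓)  000-(✓)  010-(✓)  1-01(✓)  1-10(✓)  1-11(✓)  10-1(✓)  101-(✓)  11-1(✓)  111-(✓)
size-2^2 implicants → --01  0-0-  1--1  1-1-
Unchecked terms (primes): --01, 0-0-, 1--1, 1-1-
Minterm coverage:
  m0 ⊆ 0-0- [E]
  m1 ⊆ --01,0-0-
  m4 ⊆ 0-0- [E]
  m5 ⊆ --01,0-0-
  m9 ⊆ --01,1--1
  m10 ⊆ 1-1- [E]
  m11 ⊆ 1--1,1-1-
  m13 ⊆ --01,1--1
  m14 ⊆ 1-1- [E]
  m15 ⊆ 1--1,1-1-
E = {0-0-, 1-1-}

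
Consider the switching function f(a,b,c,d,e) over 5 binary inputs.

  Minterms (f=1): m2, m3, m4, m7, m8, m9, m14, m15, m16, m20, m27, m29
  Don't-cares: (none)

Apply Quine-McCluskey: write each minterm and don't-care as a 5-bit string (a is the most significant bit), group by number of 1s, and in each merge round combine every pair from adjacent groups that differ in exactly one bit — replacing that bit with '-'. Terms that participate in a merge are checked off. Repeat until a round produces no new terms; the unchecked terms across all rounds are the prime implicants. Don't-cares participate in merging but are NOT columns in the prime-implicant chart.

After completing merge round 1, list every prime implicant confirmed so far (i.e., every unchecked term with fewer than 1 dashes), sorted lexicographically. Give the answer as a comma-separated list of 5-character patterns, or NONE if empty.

11011, 11101

[col 0] 00010*, 00011*, 00100*, 00111*, 01000*, 01001*, 01110*, 01111*, 10000*, 10100*, 11011, 11101
[col 1] -0100, 0-111, 00-11, 0001-, 0100-, 0111-, 10-00
Prime implicants: -0100, 0-111, 00-11, 0001-, 0100-, 0111-, 10-00, 11011, 11101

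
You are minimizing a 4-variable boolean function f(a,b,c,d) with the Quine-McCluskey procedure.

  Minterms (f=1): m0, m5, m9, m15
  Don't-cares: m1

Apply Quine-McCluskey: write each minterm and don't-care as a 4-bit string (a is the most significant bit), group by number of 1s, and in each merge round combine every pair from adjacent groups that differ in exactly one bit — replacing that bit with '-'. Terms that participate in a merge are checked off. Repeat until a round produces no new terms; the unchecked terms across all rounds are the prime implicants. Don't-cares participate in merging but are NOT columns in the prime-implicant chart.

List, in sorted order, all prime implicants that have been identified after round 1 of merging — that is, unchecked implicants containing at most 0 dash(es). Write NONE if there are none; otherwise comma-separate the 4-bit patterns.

[col 0] 0000*, 0001*, 0101*, 1001*, 1111
[col 1] -001, 0-01, 000-
Prime implicants: -001, 0-01, 000-, 1111

1111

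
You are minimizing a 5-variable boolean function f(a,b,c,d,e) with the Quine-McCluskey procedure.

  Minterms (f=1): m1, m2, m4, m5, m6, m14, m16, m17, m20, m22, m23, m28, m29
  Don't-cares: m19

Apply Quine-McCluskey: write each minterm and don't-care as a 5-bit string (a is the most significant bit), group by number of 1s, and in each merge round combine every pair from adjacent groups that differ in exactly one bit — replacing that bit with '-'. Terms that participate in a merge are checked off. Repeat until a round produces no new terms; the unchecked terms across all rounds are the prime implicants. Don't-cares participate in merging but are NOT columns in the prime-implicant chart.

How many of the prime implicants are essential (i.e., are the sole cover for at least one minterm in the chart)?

3

[col 0] 00001*, 00010*, 00100*, 00101*, 00110*, 01110*, 10000*, 10001*, 10011*, 10100*, 10110*, 10111*, 11100*, 11101*
[col 1] -0001, -0100*, -0110*, 0-110, 00-01, 00-10, 001-0*, 0010-, 1-100, 10-00, 10-11, 100-1, 1000-, 101-0*, 1011-, 1110-
[col 2] -01-0
Prime implicants: -0001, -01-0, 0-110, 00-01, 00-10, 0010-, 1-100, 10-00, 10-11, 100-1, 1000-, 1011-, 1110-
PI chart (minterm → PIs covering it):
  1 | -0001,00-01
  2 | 00-10  (sole → essential)
  4 | -01-0,0010-
  5 | 00-01,0010-
  6 | -01-0,0-110,00-10
  14 | 0-110  (sole → essential)
  16 | 10-00,1000-
  17 | -0001,100-1,1000-
  20 | -01-0,1-100,10-00
  22 | -01-0,1011-
  23 | 10-11,1011-
  28 | 1-100,1110-
  29 | 1110-  (sole → essential)
Essential prime implicants: 0-110, 00-10, 1110-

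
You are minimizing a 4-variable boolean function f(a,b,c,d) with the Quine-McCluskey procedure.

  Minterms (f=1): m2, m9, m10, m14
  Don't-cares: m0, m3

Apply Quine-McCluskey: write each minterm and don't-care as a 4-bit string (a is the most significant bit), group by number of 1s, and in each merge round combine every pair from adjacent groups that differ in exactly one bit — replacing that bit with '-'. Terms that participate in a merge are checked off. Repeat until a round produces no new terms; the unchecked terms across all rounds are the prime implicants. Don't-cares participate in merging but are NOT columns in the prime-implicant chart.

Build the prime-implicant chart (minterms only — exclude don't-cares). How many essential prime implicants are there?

2

Round 0: 0000✓ 0010✓ 0011✓ 1001 1010✓ 1110✓
Round 1: -010 00-0 001- 1-10
PIs = {-010, 00-0, 001-, 1-10, 1001}
Coverage chart:
  m2: -010,00-0,001-
  m9: 1001 ←essential
  m10: -010,1-10
  m14: 1-10 ←essential
Essential: 1-10, 1001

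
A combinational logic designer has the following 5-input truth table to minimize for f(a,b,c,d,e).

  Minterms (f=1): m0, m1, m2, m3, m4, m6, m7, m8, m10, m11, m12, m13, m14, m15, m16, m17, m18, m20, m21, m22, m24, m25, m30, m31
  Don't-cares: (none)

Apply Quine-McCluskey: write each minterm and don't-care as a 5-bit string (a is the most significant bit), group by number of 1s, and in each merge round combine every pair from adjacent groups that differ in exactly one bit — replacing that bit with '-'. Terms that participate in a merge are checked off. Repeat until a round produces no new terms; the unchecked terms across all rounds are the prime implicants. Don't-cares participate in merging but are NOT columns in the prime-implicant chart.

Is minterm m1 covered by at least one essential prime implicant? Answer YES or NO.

[col 0] 00000*, 00001*, 00010*, 00011*, 00100*, 00110*, 00111*, 01000*, 01010*, 01011*, 01100*, 01101*, 01110*, 01111*, 10000*, 10001*, 10010*, 10100*, 10101*, 10110*, 11000*, 11001*, 11110*, 11111*
[col 1] -0000*, -0001*, -0010*, -0100*, -0110*, -1000*, -1110*, -1111*, 0-000*, 0-010*, 0-011*, 0-100*, 0-110*, 0-111*, 00-00*, 00-10*, 00-11*, 000-0*, 000-1*, 0000-*, 0001-*, 001-0*, 0011-*, 01-00*, 01-10*, 01-11*, 010-0*, 0101-*, 011-0*, 011-1*, 0110-*, 0111-*, 1-000*, 1-001*, 1-110*, 10-00*, 10-01*, 10-10*, 100-0*, 1000-*, 101-0*, 1010-*, 1100-*, 1111-*
[col 2] --000, --110, -0-00*, -0-10*, -00-0*, -000-, -01-0*, -111-, 0--00*, 0--10*, 0--11*, 0-0-0*, 0-01-*, 0-1-0*, 0-11-*, 00--0*, 00-1-*, 000--, 01--0*, 01-1-*, 011--, 1-00-, 10--0*, 10-0-
[col 3] -0--0, 0---0, 0--1-
Prime implicants: --000, --110, -0--0, -000-, -111-, 0---0, 0--1-, 000--, 011--, 1-00-, 10-0-
PI chart (minterm → PIs covering it):
  0 | --000,-0--0,-000-,0---0,000--
  1 | -000-,000--
  2 | -0--0,0---0,0--1-,000--
  3 | 0--1-,000--
  4 | -0--0,0---0
  6 | --110,-0--0,0---0,0--1-
  7 | 0--1-  (sole → essential)
  8 | --000,0---0
  10 | 0---0,0--1-
  11 | 0--1-  (sole → essential)
  12 | 0---0,011--
  13 | 011--  (sole → essential)
  14 | --110,-111-,0---0,0--1-,011--
  15 | -111-,0--1-,011--
  16 | --000,-0--0,-000-,1-00-,10-0-
  17 | -000-,1-00-,10-0-
  18 | -0--0  (sole → essential)
  20 | -0--0,10-0-
  21 | 10-0-  (sole → essential)
  22 | --110,-0--0
  24 | --000,1-00-
  25 | 1-00-  (sole → essential)
  30 | --110,-111-
  31 | -111-  (sole → essential)
Essential prime implicants: -0--0, -111-, 0--1-, 011--, 1-00-, 10-0-

NO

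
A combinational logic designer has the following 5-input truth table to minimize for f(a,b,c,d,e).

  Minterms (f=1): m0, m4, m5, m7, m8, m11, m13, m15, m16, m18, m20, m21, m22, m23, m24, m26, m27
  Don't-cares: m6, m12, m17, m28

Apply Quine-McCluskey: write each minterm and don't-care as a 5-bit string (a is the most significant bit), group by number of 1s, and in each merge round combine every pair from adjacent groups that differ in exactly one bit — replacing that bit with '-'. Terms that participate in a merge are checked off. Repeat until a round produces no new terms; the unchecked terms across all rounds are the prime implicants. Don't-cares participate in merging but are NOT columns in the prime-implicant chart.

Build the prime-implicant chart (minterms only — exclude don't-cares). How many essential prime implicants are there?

2

size-2^0 implicants → 00000(✓)  00100(✓)  00101(✓)  00110(✓)  00111(✓)  01000(✓)  01011(✓)  01100(✓)  01101(✓)  01111(✓)  10000(✓)  10001(✓)  10010(✓)  10100(✓)  10101(✓)  10110(✓)  10111(✓)  11000(✓)  11010(✓)  11011(✓)  11100(✓)
size-2^1 implicants → -0000(✓)  -0100(✓)  -0101(✓)  -0110(✓)  -0111(✓)  -1000(✓)  -1011  -1100(✓)  0-000(✓)  0-100(✓)  0-101(✓)  0-111(✓)  00-00(✓)  001-0(✓)  001-1(✓)  0010-(✓)  0011-(✓)  01-00(✓)  01-11  011-1(✓)  0110-(✓)  1-000(✓)  1-010(✓)  1-100(✓)  10-00(✓)  10-01(✓)  10-10(✓)  100-0(✓)  1000-(✓)  101-0(✓)  101-1(✓)  1010-(✓)  1011-(✓)  11-00(✓)  110-0(✓)  1101-
size-2^2 implicants → --000(✓)  --100(✓)  -0-00(✓)  -01-0(✓)  -01-1(✓)  -010-(✓)  -011-(✓)  -1-00(✓)  0--00(✓)  0-1-1  0-10-  001--(✓)  1--00(✓)  1-0-0  10--0  10-0-  101--(✓)
size-2^3 implicants → ---00  -01--
Unchecked terms (primes): ---00, -01--, -1011, 0-1-1, 0-10-, 01-11, 1-0-0, 10--0, 10-0-, 1101-
Minterm coverage:
  m0 ⊆ ---00 [E]
  m4 ⊆ ---00,-01--,0-10-
  m5 ⊆ -01--,0-1-1,0-10-
  m7 ⊆ -01--,0-1-1
  m8 ⊆ ---00 [E]
  m11 ⊆ -1011,01-11
  m13 ⊆ 0-1-1,0-10-
  m15 ⊆ 0-1-1,01-11
  m16 ⊆ ---00,1-0-0,10--0,10-0-
  m18 ⊆ 1-0-0,10--0
  m20 ⊆ ---00,-01--,10--0,10-0-
  m21 ⊆ -01--,10-0-
  m22 ⊆ -01--,10--0
  m23 ⊆ -01-- [E]
  m24 ⊆ ---00,1-0-0
  m26 ⊆ 1-0-0,1101-
  m27 ⊆ -1011,1101-
E = {---00, -01--}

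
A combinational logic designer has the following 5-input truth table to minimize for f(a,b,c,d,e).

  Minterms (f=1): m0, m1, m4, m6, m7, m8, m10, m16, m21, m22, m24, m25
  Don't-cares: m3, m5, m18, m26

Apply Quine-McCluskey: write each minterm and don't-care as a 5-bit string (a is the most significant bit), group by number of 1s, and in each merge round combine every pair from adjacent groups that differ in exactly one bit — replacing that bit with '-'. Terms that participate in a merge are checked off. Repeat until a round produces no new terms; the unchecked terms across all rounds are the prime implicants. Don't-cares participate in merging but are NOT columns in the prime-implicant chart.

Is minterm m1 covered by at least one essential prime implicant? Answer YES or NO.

NO

[col 0] 00000*, 00001*, 00011*, 00100*, 00101*, 00110*, 00111*, 01000*, 01010*, 10000*, 10010*, 10101*, 10110*, 11000*, 11001*, 11010*
[col 1] -0000*, -0101, -0110, -1000*, -1010*, 0-000*, 00-00*, 00-01*, 00-11*, 000-1*, 0000-*, 001-0*, 001-1*, 0010-*, 0011-*, 010-0*, 1-000*, 1-010*, 10-10, 100-0*, 110-0*, 1100-
[col 2] --000, -10-0, 00--1, 00-0-, 001--, 1-0-0
Prime implicants: --000, -0101, -0110, -10-0, 00--1, 00-0-, 001--, 1-0-0, 10-10, 1100-
PI chart (minterm → PIs covering it):
  0 | --000,00-0-
  1 | 00--1,00-0-
  4 | 00-0-,001--
  6 | -0110,001--
  7 | 00--1,001--
  8 | --000,-10-0
  10 | -10-0  (sole → essential)
  16 | --000,1-0-0
  21 | -0101  (sole → essential)
  22 | -0110,10-10
  24 | --000,-10-0,1-0-0,1100-
  25 | 1100-  (sole → essential)
Essential prime implicants: -0101, -10-0, 1100-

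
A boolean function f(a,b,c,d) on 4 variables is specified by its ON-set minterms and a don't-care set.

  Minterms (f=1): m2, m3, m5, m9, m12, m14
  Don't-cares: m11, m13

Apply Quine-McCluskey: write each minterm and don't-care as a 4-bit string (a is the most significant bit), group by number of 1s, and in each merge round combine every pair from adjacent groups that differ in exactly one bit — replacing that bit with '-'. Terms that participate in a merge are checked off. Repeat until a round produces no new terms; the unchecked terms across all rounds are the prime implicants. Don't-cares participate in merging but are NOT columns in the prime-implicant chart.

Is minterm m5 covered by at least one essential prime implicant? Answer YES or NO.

YES

[col 0] 0010*, 0011*, 0101*, 1001*, 1011*, 1100*, 1101*, 1110*
[col 1] -011, -101, 001-, 1-01, 10-1, 11-0, 110-
Prime implicants: -011, -101, 001-, 1-01, 10-1, 11-0, 110-
PI chart (minterm → PIs covering it):
  2 | 001-  (sole → essential)
  3 | -011,001-
  5 | -101  (sole → essential)
  9 | 1-01,10-1
  12 | 11-0,110-
  14 | 11-0  (sole → essential)
Essential prime implicants: -101, 001-, 11-0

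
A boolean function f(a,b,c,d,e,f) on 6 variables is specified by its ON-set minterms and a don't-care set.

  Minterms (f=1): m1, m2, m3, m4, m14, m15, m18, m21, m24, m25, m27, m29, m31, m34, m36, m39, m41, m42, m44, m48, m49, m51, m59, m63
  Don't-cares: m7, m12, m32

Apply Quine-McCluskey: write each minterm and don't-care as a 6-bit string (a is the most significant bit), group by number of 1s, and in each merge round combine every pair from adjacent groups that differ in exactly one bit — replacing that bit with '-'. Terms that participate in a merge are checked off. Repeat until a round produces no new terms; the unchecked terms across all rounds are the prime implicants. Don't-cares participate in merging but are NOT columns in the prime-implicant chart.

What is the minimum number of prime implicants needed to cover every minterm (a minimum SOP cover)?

12

Round 0: 000001✓ 000010✓ 000011✓ 000100✓ 000111✓ 001100✓ 001110✓ 001111✓ 010010✓ 010101✓ 011000✓ 011001✓ 011011✓ 011101✓ 011111✓ 100000✓ 100010✓ 100100✓ 100111✓ 101001 101010✓ 101100✓ 110000✓ 110001✓ 110011✓ 111011✓ 111111✓
Round 1: -00010 -00100✓ -00111 -01100✓ -11011✓ -11111✓ 0-0010 0-1111 00-100✓ 00-111 000-11 0000-1 00001- 0011-0 00111- 01-101 011-01✓ 011-11✓ 0110-1✓ 01100- 0111-1✓ 1-0000 10-010 10-100✓ 100-00 1000-0 11-011 1100-1 11000- 111-11✓
Round 2: -0-100 -11-11 011--1
PIs = {-0-100, -00010, -00111, -11-11, 0-0010, 0-1111, 00-111, 000-11, 0000-1, 00001-, 0011-0, 00111-, 01-101, 011--1, 01100-, 1-0000, 10-010, 100-00, 1000-0, 101001, 11-011, 1100-1, 11000-}
Coverage chart:
  m1: 0000-1 ←essential
  m2: -00010,0-0010,00001-
  m3: 000-11,0000-1,00001-
  m4: -0-100 ←essential
  m14: 0011-0,00111-
  m15: 0-1111,00-111,00111-
  m18: 0-0010 ←essential
  m21: 01-101 ←essential
  m24: 01100- ←essential
  m25: 011--1,01100-
  m27: -11-11,011--1
  m29: 01-101,011--1
  m31: -11-11,0-1111,011--1
  m34: -00010,10-010,1000-0
  m36: -0-100,100-00
  m39: -00111 ←essential
  m41: 101001 ←essential
  m42: 10-010 ←essential
  m44: -0-100 ←essential
  m48: 1-0000,11000-
  m49: 1100-1,11000-
  m51: 11-011,1100-1
  m59: -11-11,11-011
  m63: -11-11 ←essential
Essential: -0-100, -00111, -11-11, 0-0010, 0000-1, 01-101, 01100-, 10-010, 101001
Petrick residual → 00111-, 1-0000, 1100-1
Min cover (12 terms): b'de'f' + b'c'def + bcef + a'c'd'ef' + a'b'c'd'f + a'b'cde + a'bde'f + a'bcd'e' + ac'd'e'f' + ab'd'ef' + ab'cd'e'f + abc'd'f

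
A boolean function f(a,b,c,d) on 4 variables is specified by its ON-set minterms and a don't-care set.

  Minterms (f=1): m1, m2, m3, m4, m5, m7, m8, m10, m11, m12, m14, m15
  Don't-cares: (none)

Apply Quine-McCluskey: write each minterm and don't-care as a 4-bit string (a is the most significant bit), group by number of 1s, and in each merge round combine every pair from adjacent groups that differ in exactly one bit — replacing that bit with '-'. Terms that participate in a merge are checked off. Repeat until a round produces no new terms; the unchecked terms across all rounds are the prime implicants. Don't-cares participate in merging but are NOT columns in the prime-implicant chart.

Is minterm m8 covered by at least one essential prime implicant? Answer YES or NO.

Round 0: 0001✓ 0010✓ 0011✓ 0100✓ 0101✓ 0111✓ 1000✓ 1010✓ 1011✓ 1100✓ 1110✓ 1111✓
Round 1: -010✓ -011✓ -100 -111✓ 0-01✓ 0-11✓ 00-1✓ 001-✓ 01-1✓ 010- 1-00✓ 1-10✓ 1-11✓ 10-0✓ 101-✓ 11-0✓ 111-✓
Round 2: --11 -01- 0--1 1--0 1-1-
PIs = {--11, -01-, -100, 0--1, 010-, 1--0, 1-1-}
Coverage chart:
  m1: 0--1 ←essential
  m2: -01- ←essential
  m3: --11,-01-,0--1
  m4: -100,010-
  m5: 0--1,010-
  m7: --11,0--1
  m8: 1--0 ←essential
  m10: -01-,1--0,1-1-
  m11: --11,-01-,1-1-
  m12: -100,1--0
  m14: 1--0,1-1-
  m15: --11,1-1-
Essential: -01-, 0--1, 1--0

YES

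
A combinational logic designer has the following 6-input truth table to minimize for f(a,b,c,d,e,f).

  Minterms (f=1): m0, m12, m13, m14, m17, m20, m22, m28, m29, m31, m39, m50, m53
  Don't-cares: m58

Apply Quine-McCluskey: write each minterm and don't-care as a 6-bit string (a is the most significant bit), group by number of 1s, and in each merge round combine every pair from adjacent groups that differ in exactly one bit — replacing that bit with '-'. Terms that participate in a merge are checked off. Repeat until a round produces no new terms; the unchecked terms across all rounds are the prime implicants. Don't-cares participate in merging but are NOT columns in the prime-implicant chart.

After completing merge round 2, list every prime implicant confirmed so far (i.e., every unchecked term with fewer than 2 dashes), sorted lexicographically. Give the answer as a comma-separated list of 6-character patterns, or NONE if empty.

Round 0: 000000 001100✓ 001101✓ 001110✓ 010001 010100✓ 010110✓ 011100✓ 011101✓ 011111✓ 100111 110010✓ 110101 111010✓
Round 1: 0-1100✓ 0-1101✓ 0011-0 00110-✓ 01-100 0101-0 0111-1 01110-✓ 11-010
Round 2: 0-110-
PIs = {0-110-, 000000, 0011-0, 01-100, 010001, 0101-0, 0111-1, 100111, 11-010, 110101}

000000, 0011-0, 01-100, 010001, 0101-0, 0111-1, 100111, 11-010, 110101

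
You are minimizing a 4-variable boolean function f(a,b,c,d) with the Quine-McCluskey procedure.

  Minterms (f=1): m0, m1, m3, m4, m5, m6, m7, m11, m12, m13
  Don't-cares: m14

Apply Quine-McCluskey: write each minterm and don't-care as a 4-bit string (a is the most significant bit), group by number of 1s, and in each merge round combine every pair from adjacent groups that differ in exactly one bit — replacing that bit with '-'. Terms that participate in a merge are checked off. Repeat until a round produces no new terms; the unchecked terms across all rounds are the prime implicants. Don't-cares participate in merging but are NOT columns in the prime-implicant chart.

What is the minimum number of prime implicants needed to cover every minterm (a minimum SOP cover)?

[col 0] 0000*, 0001*, 0011*, 0100*, 0101*, 0110*, 0111*, 1011*, 1100*, 1101*, 1110*
[col 1] -011, -100*, -101*, -110*, 0-00*, 0-01*, 0-11*, 00-1*, 000-*, 01-0*, 01-1*, 010-*, 011-*, 11-0*, 110-*
[col 2] -1-0, -10-, 0--1, 0-0-, 01--
Prime implicants: -011, -1-0, -10-, 0--1, 0-0-, 01--
PI chart (minterm → PIs covering it):
  0 | 0-0-  (sole → essential)
  1 | 0--1,0-0-
  3 | -011,0--1
  4 | -1-0,-10-,0-0-,01--
  5 | -10-,0--1,0-0-,01--
  6 | -1-0,01--
  7 | 0--1,01--
  11 | -011  (sole → essential)
  12 | -1-0,-10-
  13 | -10-  (sole → essential)
Essential prime implicants: -011, -10-, 0-0-
Petrick residual → 01--
Minimum SOP uses 4 PIs: b'cd + bc' + a'c' + a'b

4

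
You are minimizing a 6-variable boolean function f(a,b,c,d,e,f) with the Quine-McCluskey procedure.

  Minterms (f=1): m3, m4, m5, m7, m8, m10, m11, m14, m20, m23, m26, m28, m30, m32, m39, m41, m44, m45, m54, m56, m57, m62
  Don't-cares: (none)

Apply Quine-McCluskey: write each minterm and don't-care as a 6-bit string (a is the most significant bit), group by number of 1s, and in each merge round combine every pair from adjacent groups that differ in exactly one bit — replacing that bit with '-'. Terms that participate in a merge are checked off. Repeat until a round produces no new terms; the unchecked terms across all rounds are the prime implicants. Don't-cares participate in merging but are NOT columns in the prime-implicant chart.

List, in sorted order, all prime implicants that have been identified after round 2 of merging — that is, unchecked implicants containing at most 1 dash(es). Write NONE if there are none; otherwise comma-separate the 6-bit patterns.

-00111, -11110, 0-0100, 0-0111, 00-011, 000-11, 0001-1, 00010-, 0010-0, 00101-, 01-100, 0111-0, 1-1001, 100000, 101-01, 10110-, 11-110, 11100-

Round 0: 000011✓ 000100✓ 000101✓ 000111✓ 001000✓ 001010✓ 001011✓ 001110✓ 010100✓ 010111✓ 011010✓ 011100✓ 011110✓ 100000 100111✓ 101001✓ 101100✓ 101101✓ 110110✓ 111000✓ 111001✓ 111110✓
Round 1: -00111 -11110 0-0100 0-0111 0-1010✓ 0-1110✓ 00-011 000-11 0001-1 00010- 001-10✓ 0010-0 00101- 01-100 011-10✓ 0111-0 1-1001 101-01 10110- 11-110 11100-
Round 2: 0-1-10
PIs = {-00111, -11110, 0-0100, 0-0111, 0-1-10, 00-011, 000-11, 0001-1, 00010-, 0010-0, 00101-, 01-100, 0111-0, 1-1001, 100000, 101-01, 10110-, 11-110, 11100-}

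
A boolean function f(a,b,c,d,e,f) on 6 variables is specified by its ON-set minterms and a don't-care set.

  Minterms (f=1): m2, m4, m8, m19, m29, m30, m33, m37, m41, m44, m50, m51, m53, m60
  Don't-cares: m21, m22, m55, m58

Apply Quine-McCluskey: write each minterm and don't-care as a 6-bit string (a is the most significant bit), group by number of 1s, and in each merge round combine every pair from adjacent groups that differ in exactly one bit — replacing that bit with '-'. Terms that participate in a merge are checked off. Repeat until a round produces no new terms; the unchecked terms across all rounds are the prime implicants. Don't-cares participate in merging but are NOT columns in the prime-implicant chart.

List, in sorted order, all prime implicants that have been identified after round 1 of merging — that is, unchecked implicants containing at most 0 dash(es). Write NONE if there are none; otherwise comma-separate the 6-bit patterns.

Round 0: 000010 000100 001000 010011✓ 010101✓ 010110✓ 011101✓ 011110✓ 100001✓ 100101✓ 101001✓ 101100✓ 110010✓ 110011✓ 110101✓ 110111✓ 111010✓ 111100✓
Round 1: -10011 -10101 01-101 01-110 1-0101 1-1100 10-001 100-01 11-010 110-11 11001- 1101-1
PIs = {-10011, -10101, 000010, 000100, 001000, 01-101, 01-110, 1-0101, 1-1100, 10-001, 100-01, 11-010, 110-11, 11001-, 1101-1}

000010, 000100, 001000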